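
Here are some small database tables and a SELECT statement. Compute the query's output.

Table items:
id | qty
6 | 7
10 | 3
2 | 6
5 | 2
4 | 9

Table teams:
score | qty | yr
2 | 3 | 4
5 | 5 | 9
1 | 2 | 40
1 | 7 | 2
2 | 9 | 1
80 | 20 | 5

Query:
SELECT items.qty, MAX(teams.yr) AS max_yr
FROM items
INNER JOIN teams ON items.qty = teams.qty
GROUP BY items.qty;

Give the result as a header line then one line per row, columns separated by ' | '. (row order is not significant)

== RESULT ==
items.qty | max_yr
7 | 2
3 | 4
2 | 40
9 | 1

Derivation:
After JOIN teams (4 rows):
items.id | items.qty | teams.score | teams.qty | teams.yr
6 | 7 | 1 | 7 | 2
10 | 3 | 2 | 3 | 4
5 | 2 | 1 | 2 | 40
4 | 9 | 2 | 9 | 1
After GROUP BY (4 rows):
items.qty | max_yr
7 | 2
3 | 4
2 | 40
9 | 1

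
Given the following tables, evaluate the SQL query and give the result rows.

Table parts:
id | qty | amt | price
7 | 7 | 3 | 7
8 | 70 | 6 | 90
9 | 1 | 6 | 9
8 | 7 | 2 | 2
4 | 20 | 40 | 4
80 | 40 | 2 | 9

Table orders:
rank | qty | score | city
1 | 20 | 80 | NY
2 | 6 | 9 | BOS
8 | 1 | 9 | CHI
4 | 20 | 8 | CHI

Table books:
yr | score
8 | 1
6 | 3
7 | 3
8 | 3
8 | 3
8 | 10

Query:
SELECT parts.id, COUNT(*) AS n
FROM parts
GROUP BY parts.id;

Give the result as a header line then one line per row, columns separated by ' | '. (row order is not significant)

== RESULT ==
parts.id | n
7 | 1
8 | 2
9 | 1
4 | 1
80 | 1

Derivation:
After GROUP BY (5 rows):
parts.id | n
7 | 1
8 | 2
9 | 1
4 | 1
80 | 1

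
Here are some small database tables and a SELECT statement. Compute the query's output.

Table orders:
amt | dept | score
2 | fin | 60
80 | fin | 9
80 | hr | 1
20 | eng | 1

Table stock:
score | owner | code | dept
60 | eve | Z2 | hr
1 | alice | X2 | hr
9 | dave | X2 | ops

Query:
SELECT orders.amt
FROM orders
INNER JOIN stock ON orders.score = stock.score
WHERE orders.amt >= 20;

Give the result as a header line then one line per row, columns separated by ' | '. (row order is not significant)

After JOIN stock (4 rows):
orders.amt | orders.dept | orders.score | stock.score | stock.owner | stock.code | stock.dept
2 | fin | 60 | 60 | eve | Z2 | hr
80 | fin | 9 | 9 | dave | X2 | ops
80 | hr | 1 | 1 | alice | X2 | hr
20 | eng | 1 | 1 | alice | X2 | hr
After WHERE (3 rows):
orders.amt | orders.dept | orders.score | stock.score | stock.owner | stock.code | stock.dept
80 | fin | 9 | 9 | dave | X2 | ops
80 | hr | 1 | 1 | alice | X2 | hr
20 | eng | 1 | 1 | alice | X2 | hr
After SELECT (3 rows):
orders.amt
80
80
20

== RESULT ==
orders.amt
80
80
20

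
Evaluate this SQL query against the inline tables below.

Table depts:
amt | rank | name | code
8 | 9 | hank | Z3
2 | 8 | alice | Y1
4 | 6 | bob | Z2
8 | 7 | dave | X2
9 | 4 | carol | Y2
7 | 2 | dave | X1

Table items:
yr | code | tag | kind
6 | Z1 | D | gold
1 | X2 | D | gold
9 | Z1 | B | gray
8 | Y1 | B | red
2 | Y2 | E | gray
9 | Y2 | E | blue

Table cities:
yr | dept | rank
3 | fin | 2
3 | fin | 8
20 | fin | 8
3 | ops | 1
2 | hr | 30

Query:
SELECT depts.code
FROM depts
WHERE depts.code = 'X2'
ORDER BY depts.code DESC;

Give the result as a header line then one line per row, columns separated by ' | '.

After WHERE (1 rows):
depts.amt | depts.rank | depts.name | depts.code
8 | 7 | dave | X2
After SELECT (1 rows):
depts.code
X2
After ORDER BY (1 rows):
depts.code
X2

== RESULT ==
depts.code
X2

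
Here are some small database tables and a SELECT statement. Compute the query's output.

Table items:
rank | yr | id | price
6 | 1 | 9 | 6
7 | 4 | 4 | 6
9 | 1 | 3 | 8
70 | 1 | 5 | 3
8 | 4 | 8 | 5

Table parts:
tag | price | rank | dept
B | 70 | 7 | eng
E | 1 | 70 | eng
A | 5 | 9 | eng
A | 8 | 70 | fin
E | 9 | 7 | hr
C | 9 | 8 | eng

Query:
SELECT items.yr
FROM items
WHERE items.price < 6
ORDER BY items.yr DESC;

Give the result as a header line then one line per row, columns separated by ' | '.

== RESULT ==
items.yr
4
1

Derivation:
After WHERE (2 rows):
items.rank | items.yr | items.id | items.price
70 | 1 | 5 | 3
8 | 4 | 8 | 5
After SELECT (2 rows):
items.yr
1
4
After ORDER BY (2 rows):
items.yr
4
1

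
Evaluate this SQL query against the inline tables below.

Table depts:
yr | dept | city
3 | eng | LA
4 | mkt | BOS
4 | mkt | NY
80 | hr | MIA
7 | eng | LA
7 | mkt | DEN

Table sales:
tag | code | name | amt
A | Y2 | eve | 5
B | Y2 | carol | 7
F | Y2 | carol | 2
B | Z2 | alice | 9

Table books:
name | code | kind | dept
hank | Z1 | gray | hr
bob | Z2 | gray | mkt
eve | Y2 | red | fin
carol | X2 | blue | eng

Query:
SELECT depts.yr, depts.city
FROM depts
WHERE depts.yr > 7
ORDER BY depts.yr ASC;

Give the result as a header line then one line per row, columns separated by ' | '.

After WHERE (1 rows):
depts.yr | depts.dept | depts.city
80 | hr | MIA
After SELECT (1 rows):
depts.yr | depts.city
80 | MIA
After ORDER BY (1 rows):
depts.yr | depts.city
80 | MIA

== RESULT ==
depts.yr | depts.city
80 | MIA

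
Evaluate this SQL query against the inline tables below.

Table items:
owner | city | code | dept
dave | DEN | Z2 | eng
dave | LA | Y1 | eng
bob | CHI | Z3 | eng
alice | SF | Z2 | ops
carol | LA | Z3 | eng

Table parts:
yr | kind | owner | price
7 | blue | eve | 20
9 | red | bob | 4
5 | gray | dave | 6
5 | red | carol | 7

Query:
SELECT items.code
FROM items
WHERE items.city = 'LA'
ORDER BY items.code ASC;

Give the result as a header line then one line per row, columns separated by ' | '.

== RESULT ==
items.code
Y1
Z3

Derivation:
After WHERE (2 rows):
items.owner | items.city | items.code | items.dept
dave | LA | Y1 | eng
carol | LA | Z3 | eng
After SELECT (2 rows):
items.code
Y1
Z3
After ORDER BY (2 rows):
items.code
Y1
Z3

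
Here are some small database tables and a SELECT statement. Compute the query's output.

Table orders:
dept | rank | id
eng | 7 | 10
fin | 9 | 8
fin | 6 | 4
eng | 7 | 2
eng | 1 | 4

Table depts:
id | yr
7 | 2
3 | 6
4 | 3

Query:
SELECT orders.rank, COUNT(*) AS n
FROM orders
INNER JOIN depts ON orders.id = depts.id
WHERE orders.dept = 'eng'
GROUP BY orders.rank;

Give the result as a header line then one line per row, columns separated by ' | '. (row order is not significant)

After JOIN depts (2 rows):
orders.dept | orders.rank | orders.id | depts.id | depts.yr
fin | 6 | 4 | 4 | 3
eng | 1 | 4 | 4 | 3
After WHERE (1 rows):
orders.dept | orders.rank | orders.id | depts.id | depts.yr
eng | 1 | 4 | 4 | 3
After GROUP BY (1 rows):
orders.rank | n
1 | 1

== RESULT ==
orders.rank | n
1 | 1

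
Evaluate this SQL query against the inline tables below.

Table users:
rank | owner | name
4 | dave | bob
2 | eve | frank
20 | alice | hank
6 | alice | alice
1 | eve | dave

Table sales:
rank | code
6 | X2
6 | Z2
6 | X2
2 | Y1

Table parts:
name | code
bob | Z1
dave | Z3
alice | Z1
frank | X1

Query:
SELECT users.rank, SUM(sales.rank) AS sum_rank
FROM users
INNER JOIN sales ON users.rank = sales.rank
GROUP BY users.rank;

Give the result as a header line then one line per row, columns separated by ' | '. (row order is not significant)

After JOIN sales (4 rows):
users.rank | users.owner | users.name | sales.rank | sales.code
2 | eve | frank | 2 | Y1
6 | alice | alice | 6 | X2
6 | alice | alice | 6 | Z2
6 | alice | alice | 6 | X2
After GROUP BY (2 rows):
users.rank | sum_rank
2 | 2
6 | 18

== RESULT ==
users.rank | sum_rank
2 | 2
6 | 18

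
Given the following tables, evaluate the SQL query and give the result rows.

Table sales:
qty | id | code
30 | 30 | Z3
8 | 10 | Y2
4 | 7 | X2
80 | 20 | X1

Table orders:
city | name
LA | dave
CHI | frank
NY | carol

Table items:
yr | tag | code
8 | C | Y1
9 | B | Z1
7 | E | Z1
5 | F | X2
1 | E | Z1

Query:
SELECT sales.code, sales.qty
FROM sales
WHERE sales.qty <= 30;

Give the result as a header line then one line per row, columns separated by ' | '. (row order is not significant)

After WHERE (3 rows):
sales.qty | sales.id | sales.code
30 | 30 | Z3
8 | 10 | Y2
4 | 7 | X2
After SELECT (3 rows):
sales.code | sales.qty
Z3 | 30
Y2 | 8
X2 | 4

== RESULT ==
sales.code | sales.qty
Z3 | 30
Y2 | 8
X2 | 4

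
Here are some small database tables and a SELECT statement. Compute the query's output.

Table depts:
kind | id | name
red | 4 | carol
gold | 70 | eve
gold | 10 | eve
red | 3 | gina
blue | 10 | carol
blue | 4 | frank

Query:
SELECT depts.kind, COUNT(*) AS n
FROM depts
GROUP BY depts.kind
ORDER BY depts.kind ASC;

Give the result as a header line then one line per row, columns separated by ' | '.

After GROUP BY (3 rows):
depts.kind | n
red | 2
gold | 2
blue | 2
After ORDER BY (3 rows):
depts.kind | n
blue | 2
gold | 2
red | 2

== RESULT ==
depts.kind | n
blue | 2
gold | 2
red | 2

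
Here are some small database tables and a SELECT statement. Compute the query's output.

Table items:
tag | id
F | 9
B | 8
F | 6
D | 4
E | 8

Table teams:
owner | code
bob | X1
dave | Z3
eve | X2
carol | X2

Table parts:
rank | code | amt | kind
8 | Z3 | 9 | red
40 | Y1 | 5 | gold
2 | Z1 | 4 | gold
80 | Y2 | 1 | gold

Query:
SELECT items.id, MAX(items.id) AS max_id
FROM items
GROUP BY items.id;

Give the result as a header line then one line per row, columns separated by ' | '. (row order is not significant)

After GROUP BY (4 rows):
items.id | max_id
9 | 9
8 | 8
6 | 6
4 | 4

== RESULT ==
items.id | max_id
9 | 9
8 | 8
6 | 6
4 | 4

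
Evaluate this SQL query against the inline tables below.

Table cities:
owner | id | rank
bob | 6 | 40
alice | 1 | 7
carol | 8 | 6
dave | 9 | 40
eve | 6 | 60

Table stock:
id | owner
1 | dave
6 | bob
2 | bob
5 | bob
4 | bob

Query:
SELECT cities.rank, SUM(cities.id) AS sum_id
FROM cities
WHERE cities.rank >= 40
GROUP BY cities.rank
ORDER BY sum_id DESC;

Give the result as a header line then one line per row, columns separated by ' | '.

After WHERE (3 rows):
cities.owner | cities.id | cities.rank
bob | 6 | 40
dave | 9 | 40
eve | 6 | 60
After GROUP BY (2 rows):
cities.rank | sum_id
40 | 15
60 | 6
After ORDER BY (2 rows):
cities.rank | sum_id
40 | 15
60 | 6

== RESULT ==
cities.rank | sum_id
40 | 15
60 | 6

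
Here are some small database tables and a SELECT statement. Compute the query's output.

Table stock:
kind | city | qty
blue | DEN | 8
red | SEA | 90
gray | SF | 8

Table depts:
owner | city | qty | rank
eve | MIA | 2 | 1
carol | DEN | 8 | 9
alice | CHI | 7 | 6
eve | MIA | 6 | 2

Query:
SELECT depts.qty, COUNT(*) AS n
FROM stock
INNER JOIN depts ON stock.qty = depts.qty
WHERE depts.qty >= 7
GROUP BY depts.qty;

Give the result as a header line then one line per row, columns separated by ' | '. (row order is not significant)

== RESULT ==
depts.qty | n
8 | 2

Derivation:
After JOIN depts (2 rows):
stock.kind | stock.city | stock.qty | depts.owner | depts.city | depts.qty | depts.rank
blue | DEN | 8 | carol | DEN | 8 | 9
gray | SF | 8 | carol | DEN | 8 | 9
After WHERE (2 rows):
stock.kind | stock.city | stock.qty | depts.owner | depts.city | depts.qty | depts.rank
blue | DEN | 8 | carol | DEN | 8 | 9
gray | SF | 8 | carol | DEN | 8 | 9
After GROUP BY (1 rows):
depts.qty | n
8 | 2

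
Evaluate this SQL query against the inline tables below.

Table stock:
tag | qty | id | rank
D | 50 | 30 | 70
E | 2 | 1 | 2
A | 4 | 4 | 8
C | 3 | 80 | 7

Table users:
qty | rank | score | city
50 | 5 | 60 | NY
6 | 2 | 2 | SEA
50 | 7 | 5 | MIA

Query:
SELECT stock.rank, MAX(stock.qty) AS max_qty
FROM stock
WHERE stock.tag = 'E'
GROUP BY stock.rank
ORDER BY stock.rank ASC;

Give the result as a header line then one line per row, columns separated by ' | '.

== RESULT ==
stock.rank | max_qty
2 | 2

Derivation:
After WHERE (1 rows):
stock.tag | stock.qty | stock.id | stock.rank
E | 2 | 1 | 2
After GROUP BY (1 rows):
stock.rank | max_qty
2 | 2
After ORDER BY (1 rows):
stock.rank | max_qty
2 | 2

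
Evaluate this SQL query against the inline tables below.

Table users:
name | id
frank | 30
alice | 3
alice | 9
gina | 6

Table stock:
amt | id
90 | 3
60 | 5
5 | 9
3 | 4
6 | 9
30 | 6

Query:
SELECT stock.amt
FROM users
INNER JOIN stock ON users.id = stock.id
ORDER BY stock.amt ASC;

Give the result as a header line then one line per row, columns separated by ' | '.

== RESULT ==
stock.amt
5
6
30
90

Derivation:
After JOIN stock (4 rows):
users.name | users.id | stock.amt | stock.id
alice | 3 | 90 | 3
alice | 9 | 5 | 9
alice | 9 | 6 | 9
gina | 6 | 30 | 6
After SELECT (4 rows):
stock.amt
90
5
6
30
After ORDER BY (4 rows):
stock.amt
5
6
30
90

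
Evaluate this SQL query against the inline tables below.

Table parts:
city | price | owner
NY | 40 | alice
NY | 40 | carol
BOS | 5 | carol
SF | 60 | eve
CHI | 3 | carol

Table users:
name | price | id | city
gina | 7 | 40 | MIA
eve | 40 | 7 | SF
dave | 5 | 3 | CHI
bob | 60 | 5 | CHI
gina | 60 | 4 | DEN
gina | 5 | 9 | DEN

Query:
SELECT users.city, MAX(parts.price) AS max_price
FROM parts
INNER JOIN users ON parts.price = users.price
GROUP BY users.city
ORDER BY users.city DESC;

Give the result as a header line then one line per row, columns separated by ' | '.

After JOIN users (6 rows):
parts.city | parts.price | parts.owner | users.name | users.price | users.id | users.city
NY | 40 | alice | eve | 40 | 7 | SF
NY | 40 | carol | eve | 40 | 7 | SF
BOS | 5 | carol | dave | 5 | 3 | CHI
BOS | 5 | carol | gina | 5 | 9 | DEN
SF | 60 | eve | bob | 60 | 5 | CHI
SF | 60 | eve | gina | 60 | 4 | DEN
After GROUP BY (3 rows):
users.city | max_price
SF | 40
CHI | 60
DEN | 60
After ORDER BY (3 rows):
users.city | max_price
SF | 40
DEN | 60
CHI | 60

== RESULT ==
users.city | max_price
SF | 40
DEN | 60
CHI | 60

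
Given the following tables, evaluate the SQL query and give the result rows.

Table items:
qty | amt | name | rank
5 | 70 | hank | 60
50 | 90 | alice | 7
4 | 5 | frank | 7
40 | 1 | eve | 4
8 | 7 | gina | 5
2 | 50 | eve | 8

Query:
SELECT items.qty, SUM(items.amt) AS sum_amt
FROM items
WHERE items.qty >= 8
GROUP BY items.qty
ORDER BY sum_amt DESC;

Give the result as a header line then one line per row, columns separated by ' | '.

== RESULT ==
items.qty | sum_amt
50 | 90
8 | 7
40 | 1

Derivation:
After WHERE (3 rows):
items.qty | items.amt | items.name | items.rank
50 | 90 | alice | 7
40 | 1 | eve | 4
8 | 7 | gina | 5
After GROUP BY (3 rows):
items.qty | sum_amt
50 | 90
40 | 1
8 | 7
After ORDER BY (3 rows):
items.qty | sum_amt
50 | 90
8 | 7
40 | 1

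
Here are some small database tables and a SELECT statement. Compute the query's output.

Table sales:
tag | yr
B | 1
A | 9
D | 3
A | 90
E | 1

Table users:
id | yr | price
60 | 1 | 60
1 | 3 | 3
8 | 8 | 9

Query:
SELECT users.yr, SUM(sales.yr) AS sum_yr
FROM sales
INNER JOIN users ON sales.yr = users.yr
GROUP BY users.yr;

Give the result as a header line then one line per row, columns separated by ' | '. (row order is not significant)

After JOIN users (3 rows):
sales.tag | sales.yr | users.id | users.yr | users.price
B | 1 | 60 | 1 | 60
D | 3 | 1 | 3 | 3
E | 1 | 60 | 1 | 60
After GROUP BY (2 rows):
users.yr | sum_yr
1 | 2
3 | 3

== RESULT ==
users.yr | sum_yr
1 | 2
3 | 3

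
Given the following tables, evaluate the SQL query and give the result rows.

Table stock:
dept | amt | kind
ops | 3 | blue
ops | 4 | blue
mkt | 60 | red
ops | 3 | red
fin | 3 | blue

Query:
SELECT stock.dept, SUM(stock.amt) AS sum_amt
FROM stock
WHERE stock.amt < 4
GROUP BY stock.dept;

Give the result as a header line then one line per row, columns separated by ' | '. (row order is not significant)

After WHERE (3 rows):
stock.dept | stock.amt | stock.kind
ops | 3 | blue
ops | 3 | red
fin | 3 | blue
After GROUP BY (2 rows):
stock.dept | sum_amt
ops | 6
fin | 3

== RESULT ==
stock.dept | sum_amt
ops | 6
fin | 3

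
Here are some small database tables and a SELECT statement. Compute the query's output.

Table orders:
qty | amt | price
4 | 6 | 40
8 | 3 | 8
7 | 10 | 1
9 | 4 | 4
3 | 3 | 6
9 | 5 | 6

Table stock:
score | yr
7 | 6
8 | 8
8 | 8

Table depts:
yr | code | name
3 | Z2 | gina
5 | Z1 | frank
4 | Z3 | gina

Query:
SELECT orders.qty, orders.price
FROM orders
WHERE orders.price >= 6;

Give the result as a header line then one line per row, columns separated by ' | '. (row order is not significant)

== RESULT ==
orders.qty | orders.price
4 | 40
8 | 8
3 | 6
9 | 6

Derivation:
After WHERE (4 rows):
orders.qty | orders.amt | orders.price
4 | 6 | 40
8 | 3 | 8
3 | 3 | 6
9 | 5 | 6
After SELECT (4 rows):
orders.qty | orders.price
4 | 40
8 | 8
3 | 6
9 | 6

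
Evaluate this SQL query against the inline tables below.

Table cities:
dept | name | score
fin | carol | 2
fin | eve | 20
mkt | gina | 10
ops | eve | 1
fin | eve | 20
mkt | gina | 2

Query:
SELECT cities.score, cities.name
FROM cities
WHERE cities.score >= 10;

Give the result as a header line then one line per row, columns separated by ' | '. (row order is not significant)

== RESULT ==
cities.score | cities.name
20 | eve
10 | gina
20 | eve

Derivation:
After WHERE (3 rows):
cities.dept | cities.name | cities.score
fin | eve | 20
mkt | gina | 10
fin | eve | 20
After SELECT (3 rows):
cities.score | cities.name
20 | eve
10 | gina
20 | eve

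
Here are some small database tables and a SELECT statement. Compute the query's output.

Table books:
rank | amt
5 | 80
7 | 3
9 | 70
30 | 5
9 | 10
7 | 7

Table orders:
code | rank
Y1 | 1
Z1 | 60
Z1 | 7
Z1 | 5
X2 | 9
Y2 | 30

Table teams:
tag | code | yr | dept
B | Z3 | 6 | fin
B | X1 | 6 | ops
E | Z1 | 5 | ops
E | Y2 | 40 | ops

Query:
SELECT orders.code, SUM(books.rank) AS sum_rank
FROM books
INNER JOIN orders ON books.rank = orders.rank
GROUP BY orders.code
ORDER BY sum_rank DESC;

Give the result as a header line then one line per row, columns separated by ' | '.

== RESULT ==
orders.code | sum_rank
Y2 | 30
Z1 | 19
X2 | 18

Derivation:
After JOIN orders (6 rows):
books.rank | books.amt | orders.code | orders.rank
5 | 80 | Z1 | 5
7 | 3 | Z1 | 7
9 | 70 | X2 | 9
30 | 5 | Y2 | 30
9 | 10 | X2 | 9
7 | 7 | Z1 | 7
After GROUP BY (3 rows):
orders.code | sum_rank
Z1 | 19
X2 | 18
Y2 | 30
After ORDER BY (3 rows):
orders.code | sum_rank
Y2 | 30
Z1 | 19
X2 | 18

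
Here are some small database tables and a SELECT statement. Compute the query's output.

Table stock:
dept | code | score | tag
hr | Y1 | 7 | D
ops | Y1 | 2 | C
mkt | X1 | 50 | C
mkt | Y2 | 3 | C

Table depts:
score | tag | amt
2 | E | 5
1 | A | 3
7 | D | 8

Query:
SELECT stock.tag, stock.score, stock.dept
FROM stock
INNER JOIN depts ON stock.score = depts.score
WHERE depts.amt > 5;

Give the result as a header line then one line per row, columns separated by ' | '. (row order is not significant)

After JOIN depts (2 rows):
stock.dept | stock.code | stock.score | stock.tag | depts.score | depts.tag | depts.amt
hr | Y1 | 7 | D | 7 | D | 8
ops | Y1 | 2 | C | 2 | E | 5
After WHERE (1 rows):
stock.dept | stock.code | stock.score | stock.tag | depts.score | depts.tag | depts.amt
hr | Y1 | 7 | D | 7 | D | 8
After SELECT (1 rows):
stock.tag | stock.score | stock.dept
D | 7 | hr

== RESULT ==
stock.tag | stock.score | stock.dept
D | 7 | hr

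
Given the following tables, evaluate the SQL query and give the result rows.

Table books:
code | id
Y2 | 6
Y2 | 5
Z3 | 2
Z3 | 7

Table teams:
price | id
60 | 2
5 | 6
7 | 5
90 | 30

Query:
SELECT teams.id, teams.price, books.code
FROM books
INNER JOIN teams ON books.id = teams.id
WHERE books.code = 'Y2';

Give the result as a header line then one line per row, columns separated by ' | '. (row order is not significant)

After JOIN teams (3 rows):
books.code | books.id | teams.price | teams.id
Y2 | 6 | 5 | 6
Y2 | 5 | 7 | 5
Z3 | 2 | 60 | 2
After WHERE (2 rows):
books.code | books.id | teams.price | teams.id
Y2 | 6 | 5 | 6
Y2 | 5 | 7 | 5
After SELECT (2 rows):
teams.id | teams.price | books.code
6 | 5 | Y2
5 | 7 | Y2

== RESULT ==
teams.id | teams.price | books.code
6 | 5 | Y2
5 | 7 | Y2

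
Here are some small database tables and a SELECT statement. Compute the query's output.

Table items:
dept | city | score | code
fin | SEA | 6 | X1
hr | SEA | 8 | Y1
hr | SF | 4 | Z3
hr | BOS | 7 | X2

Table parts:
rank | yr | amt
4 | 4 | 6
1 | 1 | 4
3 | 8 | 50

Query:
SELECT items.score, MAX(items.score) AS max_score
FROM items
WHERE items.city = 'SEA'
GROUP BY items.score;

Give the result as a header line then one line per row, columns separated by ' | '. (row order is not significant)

== RESULT ==
items.score | max_score
6 | 6
8 | 8

Derivation:
After WHERE (2 rows):
items.dept | items.city | items.score | items.code
fin | SEA | 6 | X1
hr | SEA | 8 | Y1
After GROUP BY (2 rows):
items.score | max_score
6 | 6
8 | 8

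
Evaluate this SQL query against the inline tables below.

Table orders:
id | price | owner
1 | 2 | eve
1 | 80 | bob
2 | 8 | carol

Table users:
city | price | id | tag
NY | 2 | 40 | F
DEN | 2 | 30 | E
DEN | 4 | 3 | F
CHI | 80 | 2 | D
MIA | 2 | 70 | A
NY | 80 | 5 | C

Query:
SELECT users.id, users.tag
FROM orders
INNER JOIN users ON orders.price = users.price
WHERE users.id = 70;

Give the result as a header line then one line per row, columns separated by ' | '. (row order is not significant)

After JOIN users (5 rows):
orders.id | orders.price | orders.owner | users.city | users.price | users.id | users.tag
1 | 2 | eve | NY | 2 | 40 | F
1 | 2 | eve | DEN | 2 | 30 | E
1 | 2 | eve | MIA | 2 | 70 | A
1 | 80 | bob | CHI | 80 | 2 | D
1 | 80 | bob | NY | 80 | 5 | C
After WHERE (1 rows):
orders.id | orders.price | orders.owner | users.city | users.price | users.id | users.tag
1 | 2 | eve | MIA | 2 | 70 | A
After SELECT (1 rows):
users.id | users.tag
70 | A

== RESULT ==
users.id | users.tag
70 | A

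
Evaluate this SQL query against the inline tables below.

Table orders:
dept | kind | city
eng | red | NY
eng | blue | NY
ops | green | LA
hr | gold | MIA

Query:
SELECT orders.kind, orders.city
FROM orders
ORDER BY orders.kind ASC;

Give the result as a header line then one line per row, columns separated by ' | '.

After SELECT (4 rows):
orders.kind | orders.city
red | NY
blue | NY
green | LA
gold | MIA
After ORDER BY (4 rows):
orders.kind | orders.city
blue | NY
gold | MIA
green | LA
red | NY

== RESULT ==
orders.kind | orders.city
blue | NY
gold | MIA
green | LA
red | NY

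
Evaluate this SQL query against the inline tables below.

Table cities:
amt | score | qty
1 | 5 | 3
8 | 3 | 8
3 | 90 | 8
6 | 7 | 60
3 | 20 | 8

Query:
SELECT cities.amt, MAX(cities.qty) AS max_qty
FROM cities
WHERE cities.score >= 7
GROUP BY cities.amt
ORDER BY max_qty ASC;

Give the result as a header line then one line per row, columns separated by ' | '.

== RESULT ==
cities.amt | max_qty
3 | 8
6 | 60

Derivation:
After WHERE (3 rows):
cities.amt | cities.score | cities.qty
3 | 90 | 8
6 | 7 | 60
3 | 20 | 8
After GROUP BY (2 rows):
cities.amt | max_qty
3 | 8
6 | 60
After ORDER BY (2 rows):
cities.amt | max_qty
3 | 8
6 | 60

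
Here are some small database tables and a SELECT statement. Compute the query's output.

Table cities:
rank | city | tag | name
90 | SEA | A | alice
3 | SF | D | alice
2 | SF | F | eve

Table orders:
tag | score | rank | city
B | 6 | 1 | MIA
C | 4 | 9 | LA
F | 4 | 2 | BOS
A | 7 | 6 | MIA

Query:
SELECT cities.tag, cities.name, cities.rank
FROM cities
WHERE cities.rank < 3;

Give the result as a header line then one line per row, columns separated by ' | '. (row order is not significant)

After WHERE (1 rows):
cities.rank | cities.city | cities.tag | cities.name
2 | SF | F | eve
After SELECT (1 rows):
cities.tag | cities.name | cities.rank
F | eve | 2

== RESULT ==
cities.tag | cities.name | cities.rank
F | eve | 2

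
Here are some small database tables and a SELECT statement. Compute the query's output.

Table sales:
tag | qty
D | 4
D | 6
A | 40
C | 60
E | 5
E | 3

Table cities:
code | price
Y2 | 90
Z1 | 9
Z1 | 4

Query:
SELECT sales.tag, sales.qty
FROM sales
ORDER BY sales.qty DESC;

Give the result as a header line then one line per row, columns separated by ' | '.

== RESULT ==
sales.tag | sales.qty
C | 60
A | 40
D | 6
E | 5
D | 4
E | 3

Derivation:
After SELECT (6 rows):
sales.tag | sales.qty
D | 4
D | 6
A | 40
C | 60
E | 5
E | 3
After ORDER BY (6 rows):
sales.tag | sales.qty
C | 60
A | 40
D | 6
E | 5
D | 4
E | 3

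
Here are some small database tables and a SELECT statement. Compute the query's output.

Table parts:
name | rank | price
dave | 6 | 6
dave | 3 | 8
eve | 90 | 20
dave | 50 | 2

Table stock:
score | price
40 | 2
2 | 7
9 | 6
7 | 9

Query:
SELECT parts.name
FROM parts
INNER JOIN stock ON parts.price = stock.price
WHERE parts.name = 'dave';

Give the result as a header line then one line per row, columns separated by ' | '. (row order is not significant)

== RESULT ==
parts.name
dave
dave

Derivation:
After JOIN stock (2 rows):
parts.name | parts.rank | parts.price | stock.score | stock.price
dave | 6 | 6 | 9 | 6
dave | 50 | 2 | 40 | 2
After WHERE (2 rows):
parts.name | parts.rank | parts.price | stock.score | stock.price
dave | 6 | 6 | 9 | 6
dave | 50 | 2 | 40 | 2
After SELECT (2 rows):
parts.name
dave
dave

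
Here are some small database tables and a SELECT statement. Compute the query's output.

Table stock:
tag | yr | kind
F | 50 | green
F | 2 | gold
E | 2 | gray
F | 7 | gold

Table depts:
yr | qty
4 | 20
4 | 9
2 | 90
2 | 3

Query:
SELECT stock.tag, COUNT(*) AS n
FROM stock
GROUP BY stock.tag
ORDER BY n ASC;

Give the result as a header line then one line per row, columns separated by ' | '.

After GROUP BY (2 rows):
stock.tag | n
F | 3
E | 1
After ORDER BY (2 rows):
stock.tag | n
E | 1
F | 3

== RESULT ==
stock.tag | n
E | 1
F | 3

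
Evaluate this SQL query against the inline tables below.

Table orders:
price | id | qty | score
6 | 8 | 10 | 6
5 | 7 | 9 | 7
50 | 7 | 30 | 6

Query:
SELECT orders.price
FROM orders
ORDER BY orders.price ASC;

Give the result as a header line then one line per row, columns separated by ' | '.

== RESULT ==
orders.price
5
6
50

Derivation:
After SELECT (3 rows):
orders.price
6
5
50
After ORDER BY (3 rows):
orders.price
5
6
50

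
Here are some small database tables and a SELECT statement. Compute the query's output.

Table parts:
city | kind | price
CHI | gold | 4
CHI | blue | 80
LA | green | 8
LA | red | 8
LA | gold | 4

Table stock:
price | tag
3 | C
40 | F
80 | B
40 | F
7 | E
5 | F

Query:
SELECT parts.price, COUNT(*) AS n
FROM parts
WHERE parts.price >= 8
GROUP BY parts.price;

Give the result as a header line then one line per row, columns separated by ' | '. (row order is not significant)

== RESULT ==
parts.price | n
80 | 1
8 | 2

Derivation:
After WHERE (3 rows):
parts.city | parts.kind | parts.price
CHI | blue | 80
LA | green | 8
LA | red | 8
After GROUP BY (2 rows):
parts.price | n
80 | 1
8 | 2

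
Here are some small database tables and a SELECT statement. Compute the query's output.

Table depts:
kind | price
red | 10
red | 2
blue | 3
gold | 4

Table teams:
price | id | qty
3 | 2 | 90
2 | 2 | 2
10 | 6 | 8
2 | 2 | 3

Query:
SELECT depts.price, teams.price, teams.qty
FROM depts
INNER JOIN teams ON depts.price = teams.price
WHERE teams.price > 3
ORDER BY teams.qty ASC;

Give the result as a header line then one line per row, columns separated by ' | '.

== RESULT ==
depts.price | teams.price | teams.qty
10 | 10 | 8

Derivation:
After JOIN teams (4 rows):
depts.kind | depts.price | teams.price | teams.id | teams.qty
red | 10 | 10 | 6 | 8
red | 2 | 2 | 2 | 2
red | 2 | 2 | 2 | 3
blue | 3 | 3 | 2 | 90
After WHERE (1 rows):
depts.kind | depts.price | teams.price | teams.id | teams.qty
red | 10 | 10 | 6 | 8
After SELECT (1 rows):
depts.price | teams.price | teams.qty
10 | 10 | 8
After ORDER BY (1 rows):
depts.price | teams.price | teams.qty
10 | 10 | 8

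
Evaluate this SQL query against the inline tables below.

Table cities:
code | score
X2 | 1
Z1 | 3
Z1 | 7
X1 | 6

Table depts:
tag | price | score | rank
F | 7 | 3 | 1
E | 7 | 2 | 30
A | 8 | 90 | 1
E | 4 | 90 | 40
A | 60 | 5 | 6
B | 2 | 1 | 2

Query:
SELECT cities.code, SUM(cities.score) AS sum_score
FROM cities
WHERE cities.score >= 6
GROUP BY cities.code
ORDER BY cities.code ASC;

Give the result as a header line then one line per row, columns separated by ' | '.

After WHERE (2 rows):
cities.code | cities.score
Z1 | 7
X1 | 6
After GROUP BY (2 rows):
cities.code | sum_score
Z1 | 7
X1 | 6
After ORDER BY (2 rows):
cities.code | sum_score
X1 | 6
Z1 | 7

== RESULT ==
cities.code | sum_score
X1 | 6
Z1 | 7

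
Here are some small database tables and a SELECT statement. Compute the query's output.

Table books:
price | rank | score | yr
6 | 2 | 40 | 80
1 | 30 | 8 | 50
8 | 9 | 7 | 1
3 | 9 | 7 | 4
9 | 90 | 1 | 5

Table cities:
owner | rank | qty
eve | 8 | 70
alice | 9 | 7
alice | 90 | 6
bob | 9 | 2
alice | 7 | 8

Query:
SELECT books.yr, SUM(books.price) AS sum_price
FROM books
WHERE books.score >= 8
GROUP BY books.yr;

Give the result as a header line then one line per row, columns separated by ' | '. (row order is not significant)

After WHERE (2 rows):
books.price | books.rank | books.score | books.yr
6 | 2 | 40 | 80
1 | 30 | 8 | 50
After GROUP BY (2 rows):
books.yr | sum_price
80 | 6
50 | 1

== RESULT ==
books.yr | sum_price
80 | 6
50 | 1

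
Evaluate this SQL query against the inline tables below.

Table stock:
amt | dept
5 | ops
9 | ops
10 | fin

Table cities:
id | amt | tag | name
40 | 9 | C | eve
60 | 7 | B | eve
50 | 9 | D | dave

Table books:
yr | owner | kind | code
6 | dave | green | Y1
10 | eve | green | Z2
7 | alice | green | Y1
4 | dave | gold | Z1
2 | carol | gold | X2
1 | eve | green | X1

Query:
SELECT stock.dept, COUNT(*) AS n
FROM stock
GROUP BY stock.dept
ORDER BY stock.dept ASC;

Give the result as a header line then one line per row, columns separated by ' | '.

== RESULT ==
stock.dept | n
fin | 1
ops | 2

Derivation:
After GROUP BY (2 rows):
stock.dept | n
ops | 2
fin | 1
After ORDER BY (2 rows):
stock.dept | n
fin | 1
ops | 2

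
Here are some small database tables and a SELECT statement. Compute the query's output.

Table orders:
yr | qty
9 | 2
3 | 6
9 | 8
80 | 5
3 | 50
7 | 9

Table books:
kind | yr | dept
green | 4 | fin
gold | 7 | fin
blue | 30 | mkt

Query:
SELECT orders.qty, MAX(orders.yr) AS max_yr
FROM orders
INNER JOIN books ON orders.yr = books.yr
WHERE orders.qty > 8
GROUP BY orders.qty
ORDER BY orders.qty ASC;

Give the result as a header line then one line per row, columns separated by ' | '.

== RESULT ==
orders.qty | max_yr
9 | 7

Derivation:
After JOIN books (1 rows):
orders.yr | orders.qty | books.kind | books.yr | books.dept
7 | 9 | gold | 7 | fin
After WHERE (1 rows):
orders.yr | orders.qty | books.kind | books.yr | books.dept
7 | 9 | gold | 7 | fin
After GROUP BY (1 rows):
orders.qty | max_yr
9 | 7
After ORDER BY (1 rows):
orders.qty | max_yr
9 | 7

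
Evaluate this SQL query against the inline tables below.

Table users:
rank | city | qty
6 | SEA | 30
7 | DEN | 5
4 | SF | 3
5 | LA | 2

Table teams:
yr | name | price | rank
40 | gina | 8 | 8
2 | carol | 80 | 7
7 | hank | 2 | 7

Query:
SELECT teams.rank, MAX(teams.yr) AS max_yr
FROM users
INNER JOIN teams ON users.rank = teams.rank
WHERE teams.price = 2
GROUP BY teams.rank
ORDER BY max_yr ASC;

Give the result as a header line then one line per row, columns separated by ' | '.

After JOIN teams (2 rows):
users.rank | users.city | users.qty | teams.yr | teams.name | teams.price | teams.rank
7 | DEN | 5 | 2 | carol | 80 | 7
7 | DEN | 5 | 7 | hank | 2 | 7
After WHERE (1 rows):
users.rank | users.city | users.qty | teams.yr | teams.name | teams.price | teams.rank
7 | DEN | 5 | 7 | hank | 2 | 7
After GROUP BY (1 rows):
teams.rank | max_yr
7 | 7
After ORDER BY (1 rows):
teams.rank | max_yr
7 | 7

== RESULT ==
teams.rank | max_yr
7 | 7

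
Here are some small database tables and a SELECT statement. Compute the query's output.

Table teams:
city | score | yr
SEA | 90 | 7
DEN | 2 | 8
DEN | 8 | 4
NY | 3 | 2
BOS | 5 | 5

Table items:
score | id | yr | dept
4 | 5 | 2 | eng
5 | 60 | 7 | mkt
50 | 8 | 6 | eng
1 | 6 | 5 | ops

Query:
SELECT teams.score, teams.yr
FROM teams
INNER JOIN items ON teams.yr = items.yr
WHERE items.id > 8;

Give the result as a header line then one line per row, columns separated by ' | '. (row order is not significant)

After JOIN items (3 rows):
teams.city | teams.score | teams.yr | items.score | items.id | items.yr | items.dept
SEA | 90 | 7 | 5 | 60 | 7 | mkt
NY | 3 | 2 | 4 | 5 | 2 | eng
BOS | 5 | 5 | 1 | 6 | 5 | ops
After WHERE (1 rows):
teams.city | teams.score | teams.yr | items.score | items.id | items.yr | items.dept
SEA | 90 | 7 | 5 | 60 | 7 | mkt
After SELECT (1 rows):
teams.score | teams.yr
90 | 7

== RESULT ==
teams.score | teams.yr
90 | 7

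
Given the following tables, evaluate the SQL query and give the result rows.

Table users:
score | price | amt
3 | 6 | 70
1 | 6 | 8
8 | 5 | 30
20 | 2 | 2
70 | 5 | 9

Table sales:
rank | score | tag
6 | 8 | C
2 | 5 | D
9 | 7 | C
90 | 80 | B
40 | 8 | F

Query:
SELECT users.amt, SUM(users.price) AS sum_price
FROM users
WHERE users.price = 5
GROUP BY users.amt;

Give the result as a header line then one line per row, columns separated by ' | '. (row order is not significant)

After WHERE (2 rows):
users.score | users.price | users.amt
8 | 5 | 30
70 | 5 | 9
After GROUP BY (2 rows):
users.amt | sum_price
30 | 5
9 | 5

== RESULT ==
users.amt | sum_price
30 | 5
9 | 5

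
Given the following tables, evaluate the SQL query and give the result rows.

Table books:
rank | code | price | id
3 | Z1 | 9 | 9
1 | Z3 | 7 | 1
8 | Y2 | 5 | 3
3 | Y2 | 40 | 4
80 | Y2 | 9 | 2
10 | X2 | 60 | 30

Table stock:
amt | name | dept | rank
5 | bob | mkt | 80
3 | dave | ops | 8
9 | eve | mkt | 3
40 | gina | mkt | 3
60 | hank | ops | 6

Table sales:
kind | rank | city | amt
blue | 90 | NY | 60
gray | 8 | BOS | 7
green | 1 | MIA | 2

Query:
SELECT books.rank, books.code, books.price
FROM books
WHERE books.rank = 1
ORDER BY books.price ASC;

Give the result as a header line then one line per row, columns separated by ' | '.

After WHERE (1 rows):
books.rank | books.code | books.price | books.id
1 | Z3 | 7 | 1
After SELECT (1 rows):
books.rank | books.code | books.price
1 | Z3 | 7
After ORDER BY (1 rows):
books.rank | books.code | books.price
1 | Z3 | 7

== RESULT ==
books.rank | books.code | books.price
1 | Z3 | 7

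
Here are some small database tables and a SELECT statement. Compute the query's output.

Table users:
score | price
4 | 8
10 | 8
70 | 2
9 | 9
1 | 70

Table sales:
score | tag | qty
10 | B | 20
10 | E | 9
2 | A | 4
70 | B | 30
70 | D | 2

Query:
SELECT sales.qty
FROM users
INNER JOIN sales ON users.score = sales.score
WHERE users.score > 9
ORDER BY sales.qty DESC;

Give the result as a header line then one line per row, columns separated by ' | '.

== RESULT ==
sales.qty
30
20
9
2

Derivation:
After JOIN sales (4 rows):
users.score | users.price | sales.score | sales.tag | sales.qty
10 | 8 | 10 | B | 20
10 | 8 | 10 | E | 9
70 | 2 | 70 | B | 30
70 | 2 | 70 | D | 2
After WHERE (4 rows):
users.score | users.price | sales.score | sales.tag | sales.qty
10 | 8 | 10 | B | 20
10 | 8 | 10 | E | 9
70 | 2 | 70 | B | 30
70 | 2 | 70 | D | 2
After SELECT (4 rows):
sales.qty
20
9
30
2
After ORDER BY (4 rows):
sales.qty
30
20
9
2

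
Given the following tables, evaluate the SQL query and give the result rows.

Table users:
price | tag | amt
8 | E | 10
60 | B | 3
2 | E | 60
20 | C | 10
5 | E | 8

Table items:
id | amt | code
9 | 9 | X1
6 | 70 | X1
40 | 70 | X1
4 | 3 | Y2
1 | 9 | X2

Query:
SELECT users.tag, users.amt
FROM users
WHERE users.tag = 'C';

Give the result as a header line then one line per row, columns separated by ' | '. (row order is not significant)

After WHERE (1 rows):
users.price | users.tag | users.amt
20 | C | 10
After SELECT (1 rows):
users.tag | users.amt
C | 10

== RESULT ==
users.tag | users.amt
C | 10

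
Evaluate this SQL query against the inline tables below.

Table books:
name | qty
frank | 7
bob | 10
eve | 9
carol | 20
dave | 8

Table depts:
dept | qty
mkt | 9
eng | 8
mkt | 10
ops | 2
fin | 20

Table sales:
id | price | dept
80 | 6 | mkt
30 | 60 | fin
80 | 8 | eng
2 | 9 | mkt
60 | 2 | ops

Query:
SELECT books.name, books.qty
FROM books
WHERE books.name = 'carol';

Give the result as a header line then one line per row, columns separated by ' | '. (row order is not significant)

== RESULT ==
books.name | books.qty
carol | 20

Derivation:
After WHERE (1 rows):
books.name | books.qty
carol | 20
After SELECT (1 rows):
books.name | books.qty
carol | 20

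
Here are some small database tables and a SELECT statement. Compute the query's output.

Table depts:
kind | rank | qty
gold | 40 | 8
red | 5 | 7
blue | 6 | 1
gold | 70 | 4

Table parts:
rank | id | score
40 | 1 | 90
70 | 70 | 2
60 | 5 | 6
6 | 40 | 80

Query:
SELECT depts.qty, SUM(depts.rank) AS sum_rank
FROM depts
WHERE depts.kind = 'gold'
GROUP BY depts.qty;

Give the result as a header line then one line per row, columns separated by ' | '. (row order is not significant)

After WHERE (2 rows):
depts.kind | depts.rank | depts.qty
gold | 40 | 8
gold | 70 | 4
After GROUP BY (2 rows):
depts.qty | sum_rank
8 | 40
4 | 70

== RESULT ==
depts.qty | sum_rank
8 | 40
4 | 70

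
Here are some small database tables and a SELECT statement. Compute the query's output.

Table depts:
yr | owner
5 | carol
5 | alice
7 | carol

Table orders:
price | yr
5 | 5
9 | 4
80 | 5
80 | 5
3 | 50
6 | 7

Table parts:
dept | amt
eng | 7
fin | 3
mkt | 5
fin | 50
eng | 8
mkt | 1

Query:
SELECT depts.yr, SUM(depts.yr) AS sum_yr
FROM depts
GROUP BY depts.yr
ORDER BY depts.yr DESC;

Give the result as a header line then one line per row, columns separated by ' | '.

== RESULT ==
depts.yr | sum_yr
7 | 7
5 | 10

Derivation:
After GROUP BY (2 rows):
depts.yr | sum_yr
5 | 10
7 | 7
After ORDER BY (2 rows):
depts.yr | sum_yr
7 | 7
5 | 10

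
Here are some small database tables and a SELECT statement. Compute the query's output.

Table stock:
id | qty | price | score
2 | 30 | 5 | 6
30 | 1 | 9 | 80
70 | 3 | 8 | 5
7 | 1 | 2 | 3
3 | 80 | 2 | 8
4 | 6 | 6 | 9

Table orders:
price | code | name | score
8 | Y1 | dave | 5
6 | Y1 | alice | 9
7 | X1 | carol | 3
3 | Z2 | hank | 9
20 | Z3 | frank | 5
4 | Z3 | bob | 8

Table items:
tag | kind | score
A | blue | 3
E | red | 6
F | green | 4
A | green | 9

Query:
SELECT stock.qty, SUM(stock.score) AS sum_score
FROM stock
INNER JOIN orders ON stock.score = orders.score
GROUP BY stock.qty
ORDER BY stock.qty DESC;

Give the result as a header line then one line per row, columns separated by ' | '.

== RESULT ==
stock.qty | sum_score
80 | 8
6 | 18
3 | 10
1 | 3

Derivation:
After JOIN orders (6 rows):
stock.id | stock.qty | stock.price | stock.score | orders.price | orders.code | orders.name | orders.score
70 | 3 | 8 | 5 | 8 | Y1 | dave | 5
70 | 3 | 8 | 5 | 20 | Z3 | frank | 5
7 | 1 | 2 | 3 | 7 | X1 | carol | 3
3 | 80 | 2 | 8 | 4 | Z3 | bob | 8
4 | 6 | 6 | 9 | 6 | Y1 | alice | 9
4 | 6 | 6 | 9 | 3 | Z2 | hank | 9
After GROUP BY (4 rows):
stock.qty | sum_score
3 | 10
1 | 3
80 | 8
6 | 18
After ORDER BY (4 rows):
stock.qty | sum_score
80 | 8
6 | 18
3 | 10
1 | 3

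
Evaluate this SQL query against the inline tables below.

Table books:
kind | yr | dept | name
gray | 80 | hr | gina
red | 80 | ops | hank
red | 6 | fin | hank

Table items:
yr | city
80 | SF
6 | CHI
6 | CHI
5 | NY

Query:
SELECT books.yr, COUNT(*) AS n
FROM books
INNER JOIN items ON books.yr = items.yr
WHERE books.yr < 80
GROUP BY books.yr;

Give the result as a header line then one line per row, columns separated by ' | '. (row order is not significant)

After JOIN items (4 rows):
books.kind | books.yr | books.dept | books.name | items.yr | items.city
gray | 80 | hr | gina | 80 | SF
red | 80 | ops | hank | 80 | SF
red | 6 | fin | hank | 6 | CHI
red | 6 | fin | hank | 6 | CHI
After WHERE (2 rows):
books.kind | books.yr | books.dept | books.name | items.yr | items.city
red | 6 | fin | hank | 6 | CHI
red | 6 | fin | hank | 6 | CHI
After GROUP BY (1 rows):
books.yr | n
6 | 2

== RESULT ==
books.yr | n
6 | 2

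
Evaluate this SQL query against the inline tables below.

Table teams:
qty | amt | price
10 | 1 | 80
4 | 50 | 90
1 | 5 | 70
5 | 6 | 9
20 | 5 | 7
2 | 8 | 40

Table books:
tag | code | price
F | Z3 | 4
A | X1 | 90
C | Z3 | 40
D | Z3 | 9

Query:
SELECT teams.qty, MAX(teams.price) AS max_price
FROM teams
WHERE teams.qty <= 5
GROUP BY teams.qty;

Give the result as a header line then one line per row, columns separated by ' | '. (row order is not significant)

== RESULT ==
teams.qty | max_price
4 | 90
1 | 70
5 | 9
2 | 40

Derivation:
After WHERE (4 rows):
teams.qty | teams.amt | teams.price
4 | 50 | 90
1 | 5 | 70
5 | 6 | 9
2 | 8 | 40
After GROUP BY (4 rows):
teams.qty | max_price
4 | 90
1 | 70
5 | 9
2 | 40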